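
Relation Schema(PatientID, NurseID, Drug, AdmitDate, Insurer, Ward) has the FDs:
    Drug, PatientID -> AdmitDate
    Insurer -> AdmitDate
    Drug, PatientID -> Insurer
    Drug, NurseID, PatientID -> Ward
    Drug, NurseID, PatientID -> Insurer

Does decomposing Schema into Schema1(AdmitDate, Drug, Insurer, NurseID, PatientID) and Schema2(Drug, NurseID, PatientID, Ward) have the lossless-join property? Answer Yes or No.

Yes

The shared attributes are {Drug, NurseID, PatientID} and {Drug, NurseID, PatientID}⁺ = {AdmitDate, Drug, Insurer, NurseID, PatientID, Ward}.
Schema1 is contained in that closure, so Schema1 ∩ Schema2 -> Schema1 holds and the join is lossless.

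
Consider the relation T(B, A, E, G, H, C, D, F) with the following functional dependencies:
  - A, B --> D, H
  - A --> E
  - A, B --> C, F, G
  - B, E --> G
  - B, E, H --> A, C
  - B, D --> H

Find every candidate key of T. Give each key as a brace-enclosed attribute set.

{A, B}, {B, D, E}, {B, E, H}

Attributes never on any right-hand side: {B} — every candidate key must contain it.
{A, B}⁺ = {A, B, C, D, E, F, G, H}, which is every attribute, so {A, B} is a candidate key.
{B, D, E}⁺ = {A, B, C, D, E, F, G, H}, which is every attribute, so {B, D, E} is a candidate key.
{B, E, H}⁺ = {A, B, C, D, E, F, G, H}, which is every attribute, so {B, E, H} is a candidate key.
Any other superkey properly contains one of these, so there are no further candidate keys.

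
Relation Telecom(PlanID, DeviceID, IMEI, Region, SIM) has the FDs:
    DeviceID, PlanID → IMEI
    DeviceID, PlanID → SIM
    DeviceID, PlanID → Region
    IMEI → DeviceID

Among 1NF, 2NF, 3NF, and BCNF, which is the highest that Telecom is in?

Candidate keys: {DeviceID, PlanID}, {IMEI, PlanID}. Prime attributes: {DeviceID, IMEI, PlanID}.
IMEI → DeviceID breaks BCNF: {IMEI}⁺ = {DeviceID, IMEI}, so {IMEI} is not a superkey.
Since {DeviceID} ⊆ prime attributes and every other non-superkey FD also has a prime right side, the schema is in 3NF.

3NF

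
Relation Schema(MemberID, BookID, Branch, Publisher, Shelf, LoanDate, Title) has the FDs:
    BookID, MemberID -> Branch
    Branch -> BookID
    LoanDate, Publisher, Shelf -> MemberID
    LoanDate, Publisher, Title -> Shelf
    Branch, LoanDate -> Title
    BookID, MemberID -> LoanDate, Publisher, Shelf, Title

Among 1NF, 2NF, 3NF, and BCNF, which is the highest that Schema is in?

3NF

Candidate keys: {BookID, LoanDate, Publisher, Shelf}, {BookID, LoanDate, Publisher, Title}, {BookID, MemberID}, {Branch, LoanDate, Publisher}, {Branch, MemberID}. Prime attributes: {BookID, Branch, LoanDate, MemberID, Publisher, Shelf, Title}.
For Branch -> BookID we have {Branch}⁺ = {BookID, Branch}; {Branch} is not a superkey, so BCNF fails.
Its right-hand attributes {BookID} are all prime, as are those of every other non-superkey FD — the relation is in 3NF.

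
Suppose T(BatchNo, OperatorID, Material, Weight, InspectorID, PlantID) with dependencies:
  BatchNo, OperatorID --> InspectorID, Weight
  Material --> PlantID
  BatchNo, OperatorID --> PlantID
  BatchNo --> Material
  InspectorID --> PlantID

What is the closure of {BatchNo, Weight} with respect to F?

Start with {BatchNo, Weight}.
BatchNo --> Material applies; add {Material} → now {BatchNo, Material, Weight}.
Material --> PlantID applies; add {PlantID} → now {BatchNo, Material, PlantID, Weight}.
No further FD applies.

{BatchNo, Material, PlantID, Weight}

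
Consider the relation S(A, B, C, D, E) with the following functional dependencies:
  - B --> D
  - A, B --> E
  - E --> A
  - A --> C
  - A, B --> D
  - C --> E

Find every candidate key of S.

Attributes never on any right-hand side: {B} — every candidate key must contain it.
{A, B}⁺ = {A, B, C, D, E}, which is every attribute, so {A, B} is a candidate key.
{B, C}⁺ = {A, B, C, D, E}, which is every attribute, so {B, C} is a candidate key.
{B, E}⁺ = {A, B, C, D, E}, which is every attribute, so {B, E} is a candidate key.
Any other superkey properly contains one of these, so there are no further candidate keys.

{A, B}, {B, C}, {B, E}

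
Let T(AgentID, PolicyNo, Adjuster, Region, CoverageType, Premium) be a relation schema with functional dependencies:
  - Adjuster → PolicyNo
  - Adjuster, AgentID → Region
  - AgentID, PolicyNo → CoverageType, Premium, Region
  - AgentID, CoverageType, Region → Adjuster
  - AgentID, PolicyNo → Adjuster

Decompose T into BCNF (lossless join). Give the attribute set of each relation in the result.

Candidate keys of the original relation: {Adjuster, AgentID}, {AgentID, CoverageType, Region}, {AgentID, PolicyNo}.
Within {Adjuster, AgentID, CoverageType, PolicyNo, Premium, Region}: {Adjuster}⁺ ∩ {Adjuster, AgentID, CoverageType, PolicyNo, Premium, Region} = {Adjuster, PolicyNo}, not the whole set, so Adjuster → PolicyNo violates BCNF; decompose into {Adjuster, PolicyNo} and {Adjuster, AgentID, CoverageType, Premium, Region}.
{Adjuster, PolicyNo}: every determinant is a superkey — BCNF.
{Adjuster, AgentID, CoverageType, Premium, Region}: every determinant is a superkey — BCNF.

{Adjuster, AgentID, CoverageType, Premium, Region}; {Adjuster, PolicyNo}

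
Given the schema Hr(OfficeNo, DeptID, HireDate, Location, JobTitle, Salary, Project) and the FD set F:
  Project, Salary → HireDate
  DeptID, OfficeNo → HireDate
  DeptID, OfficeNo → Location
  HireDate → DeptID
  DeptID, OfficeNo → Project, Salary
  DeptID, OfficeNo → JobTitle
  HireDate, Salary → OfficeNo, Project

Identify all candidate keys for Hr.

{DeptID, OfficeNo}⁺ = {DeptID, HireDate, JobTitle, Location, OfficeNo, Project, Salary}, which is every attribute, so {DeptID, OfficeNo} is a candidate key.
{HireDate, OfficeNo}⁺ = {DeptID, HireDate, JobTitle, Location, OfficeNo, Project, Salary}, which is every attribute, so {HireDate, OfficeNo} is a candidate key.
{HireDate, Salary}⁺ = {DeptID, HireDate, JobTitle, Location, OfficeNo, Project, Salary}, which is every attribute, so {HireDate, Salary} is a candidate key.
{Project, Salary}⁺ = {DeptID, HireDate, JobTitle, Location, OfficeNo, Project, Salary}, which is every attribute, so {Project, Salary} is a candidate key.
No proper subset of any of these is a key, and no other minimal superkey exists.

{DeptID, OfficeNo}, {HireDate, OfficeNo}, {HireDate, Salary}, {Project, Salary}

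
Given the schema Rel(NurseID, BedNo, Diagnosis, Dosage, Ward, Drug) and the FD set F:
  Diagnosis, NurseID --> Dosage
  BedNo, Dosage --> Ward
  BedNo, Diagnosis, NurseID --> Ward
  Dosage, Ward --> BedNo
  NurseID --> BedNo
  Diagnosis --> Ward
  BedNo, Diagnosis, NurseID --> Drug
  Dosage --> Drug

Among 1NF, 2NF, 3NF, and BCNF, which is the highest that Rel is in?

1NF

Candidate key: {Diagnosis, NurseID}. Prime attributes: {Diagnosis, NurseID}.
BedNo, Dosage --> Ward: {BedNo, Dosage}⁺ = {BedNo, Dosage, Drug, Ward}, which is not all of the attributes, so the left side is not a superkey — BCNF is violated.
Because {Ward} is non-prime and the left side of BedNo, Dosage --> Ward is not a superkey, the relation is not in 3NF.
Since {Diagnosis} ⊂ {Diagnosis, NurseID} and {Diagnosis}⁺ ⊇ {Ward} with {Ward} non-prime, there is a partial dependency; 2NF fails.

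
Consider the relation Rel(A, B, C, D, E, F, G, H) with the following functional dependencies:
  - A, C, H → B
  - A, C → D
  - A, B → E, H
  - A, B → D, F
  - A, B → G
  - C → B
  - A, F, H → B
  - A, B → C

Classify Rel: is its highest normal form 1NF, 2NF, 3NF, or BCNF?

Candidate keys: {A, B}, {A, C}, {A, F, H}. Prime attributes: {A, B, C, F, H}.
C → B breaks BCNF: {C}⁺ = {B, C}, so {C} is not a superkey.
Since {B} ⊆ prime attributes and every other non-superkey FD also has a prime right side, the schema is in 3NF.

3NF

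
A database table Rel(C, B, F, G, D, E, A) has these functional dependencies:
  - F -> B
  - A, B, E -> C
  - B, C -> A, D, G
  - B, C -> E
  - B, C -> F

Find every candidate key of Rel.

{A, B, E}, {A, E, F}, {B, C}, {C, F}

{B, C}⁺ = {A, B, C, D, E, F, G} — all of the relation — so {B, C} is a candidate key.
{C, F}⁺ = {A, B, C, D, E, F, G} — all of the relation — so {C, F} is a candidate key.
{A, B, E}⁺ = {A, B, C, D, E, F, G} — all of the relation — so {A, B, E} is a candidate key.
{A, E, F}⁺ = {A, B, C, D, E, F, G} — all of the relation — so {A, E, F} is a candidate key.
These are minimal and exhaustive — every other superkey contains one of them.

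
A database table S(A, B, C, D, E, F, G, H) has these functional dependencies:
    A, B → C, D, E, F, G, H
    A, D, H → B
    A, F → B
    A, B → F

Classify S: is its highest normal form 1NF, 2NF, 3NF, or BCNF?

BCNF

Candidate keys: {A, B}, {A, D, H}, {A, F}. Prime attributes: {A, B, D, F, H}.
Every FD has a superkey on the left, so the relation is in BCNF.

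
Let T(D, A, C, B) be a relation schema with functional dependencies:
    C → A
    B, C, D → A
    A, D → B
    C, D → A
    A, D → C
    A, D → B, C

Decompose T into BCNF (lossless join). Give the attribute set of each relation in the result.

{A, C}; {B, C, D}

Candidate keys of the original relation: {A, D}, {C, D}.
In {A, B, C, D}, {C} is not a superkey ({C}⁺ restricted to this set is {A, C}), so split on C → A into {A, C} and {B, C, D}.
{A, C} is in BCNF.
{B, C, D} is in BCNF.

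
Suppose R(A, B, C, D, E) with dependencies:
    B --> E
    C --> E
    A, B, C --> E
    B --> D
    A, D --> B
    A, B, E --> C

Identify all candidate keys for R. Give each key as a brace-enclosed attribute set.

{A, B}, {A, D}

No FD produces {A}, so it must be in every candidate key.
Closure of {A, B} is {A, B, C, D, E}, the whole schema; {A, B} is a candidate key.
Closure of {A, D} is {A, B, C, D, E}, the whole schema; {A, D} is a candidate key.
No proper subset of any of these is a key, and no other minimal superkey exists.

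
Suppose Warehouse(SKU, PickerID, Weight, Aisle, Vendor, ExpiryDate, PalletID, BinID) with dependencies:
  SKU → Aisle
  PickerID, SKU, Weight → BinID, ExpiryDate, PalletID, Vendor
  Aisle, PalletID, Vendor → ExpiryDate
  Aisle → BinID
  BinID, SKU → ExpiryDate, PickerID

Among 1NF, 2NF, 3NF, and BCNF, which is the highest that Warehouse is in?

1NF

Candidate key: {SKU, Weight}. Prime attributes: {SKU, Weight}.
For SKU → Aisle we have {SKU}⁺ = {Aisle, BinID, ExpiryDate, PickerID, SKU}; {SKU} is not a superkey, so BCNF fails.
Because {Aisle} is non-prime and the left side of SKU → Aisle is not a superkey, the relation is not in 3NF.
Since {SKU} ⊂ {SKU, Weight} and {SKU}⁺ ⊇ {Aisle, BinID, ExpiryDate, PickerID} with {Aisle, BinID, ExpiryDate, PickerID} non-prime, there is a partial dependency; 2NF fails.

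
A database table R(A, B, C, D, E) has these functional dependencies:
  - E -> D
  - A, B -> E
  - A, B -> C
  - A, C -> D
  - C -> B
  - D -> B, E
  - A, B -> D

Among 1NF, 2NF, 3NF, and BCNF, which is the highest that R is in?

3NF

Candidate keys: {A, B}, {A, C}, {A, D}, {A, E}. Prime attributes: {A, B, C, D, E}.
E -> D breaks BCNF: {E}⁺ = {B, D, E}, so {E} is not a superkey.
But every attribute on its right side ({D}) is prime, and the same holds for every other non-superkey FD, so 3NF still holds.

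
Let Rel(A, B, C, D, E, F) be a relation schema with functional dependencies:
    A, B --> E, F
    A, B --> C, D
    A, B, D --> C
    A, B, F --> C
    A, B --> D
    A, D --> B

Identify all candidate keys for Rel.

{A, B}, {A, D}

No FD produces {A}, so it must be in every candidate key.
Closure of {A, B} is {A, B, C, D, E, F}, the whole schema; {A, B} is a candidate key.
Closure of {A, D} is {A, B, C, D, E, F}, the whole schema; {A, D} is a candidate key.
Any other superkey properly contains one of these, so there are no further candidate keys.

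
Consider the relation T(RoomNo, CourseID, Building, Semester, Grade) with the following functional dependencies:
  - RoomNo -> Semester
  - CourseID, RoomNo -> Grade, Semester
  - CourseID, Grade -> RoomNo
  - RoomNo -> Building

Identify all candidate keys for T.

No FD produces {CourseID}, so it must be in every candidate key.
{CourseID, Grade}⁺ = {Building, CourseID, Grade, RoomNo, Semester} — all of the relation — so {CourseID, Grade} is a candidate key.
{CourseID, RoomNo}⁺ = {Building, CourseID, Grade, RoomNo, Semester} — all of the relation — so {CourseID, RoomNo} is a candidate key.
No proper subset of any of these is a key, and no other minimal superkey exists.

{CourseID, Grade}, {CourseID, RoomNo}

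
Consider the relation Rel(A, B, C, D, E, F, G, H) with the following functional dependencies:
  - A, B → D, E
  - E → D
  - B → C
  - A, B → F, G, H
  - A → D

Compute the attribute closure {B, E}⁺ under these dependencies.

{B, C, D, E}

Start with {B, E}.
E → D applies; add {D} → now {B, D, E}.
B → C applies; add {C} → now {B, C, D, E}.
No further FD applies.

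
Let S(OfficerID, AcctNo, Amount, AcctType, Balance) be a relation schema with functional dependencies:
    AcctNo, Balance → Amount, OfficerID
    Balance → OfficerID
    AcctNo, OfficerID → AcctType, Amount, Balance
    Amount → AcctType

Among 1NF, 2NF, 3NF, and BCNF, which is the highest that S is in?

2NF

Candidate keys: {AcctNo, Balance}, {AcctNo, OfficerID}. Prime attributes: {AcctNo, Balance, OfficerID}.
Balance → OfficerID: {Balance}⁺ = {Balance, OfficerID}, which is not all of the attributes, so the left side is not a superkey — BCNF is violated.
Amount → AcctType determines the non-prime attribute {AcctType} from a non-superkey — 3NF is violated.
No proper subset of a key has a non-prime attribute in its closure, so there is no partial dependency; 2NF holds.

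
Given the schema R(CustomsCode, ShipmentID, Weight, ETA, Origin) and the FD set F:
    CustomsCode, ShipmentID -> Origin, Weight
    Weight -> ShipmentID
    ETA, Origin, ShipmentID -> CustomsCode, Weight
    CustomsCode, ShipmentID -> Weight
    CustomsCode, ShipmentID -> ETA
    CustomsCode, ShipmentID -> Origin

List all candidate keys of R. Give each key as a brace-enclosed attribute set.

Closure of {CustomsCode, ShipmentID} is {CustomsCode, ETA, Origin, ShipmentID, Weight}, the whole schema; {CustomsCode, ShipmentID} is a candidate key.
Closure of {CustomsCode, Weight} is {CustomsCode, ETA, Origin, ShipmentID, Weight}, the whole schema; {CustomsCode, Weight} is a candidate key.
Closure of {ETA, Origin, ShipmentID} is {CustomsCode, ETA, Origin, ShipmentID, Weight}, the whole schema; {ETA, Origin, ShipmentID} is a candidate key.
Closure of {ETA, Origin, Weight} is {CustomsCode, ETA, Origin, ShipmentID, Weight}, the whole schema; {ETA, Origin, Weight} is a candidate key.
Any other superkey properly contains one of these, so there are no further candidate keys.

{CustomsCode, ShipmentID}, {CustomsCode, Weight}, {ETA, Origin, ShipmentID}, {ETA, Origin, Weight}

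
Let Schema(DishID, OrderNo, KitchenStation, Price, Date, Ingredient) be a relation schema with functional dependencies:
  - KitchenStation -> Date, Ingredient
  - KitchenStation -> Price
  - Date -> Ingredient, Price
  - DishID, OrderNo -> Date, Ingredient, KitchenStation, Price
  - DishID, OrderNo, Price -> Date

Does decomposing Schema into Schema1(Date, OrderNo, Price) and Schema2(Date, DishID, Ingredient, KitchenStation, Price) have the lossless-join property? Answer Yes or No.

The shared attributes are {Date, Price} and {Date, Price}⁺ = {Date, Ingredient, Price}.
The closure covers neither Schema1 nor Schema2 entirely; the join is not lossless.

No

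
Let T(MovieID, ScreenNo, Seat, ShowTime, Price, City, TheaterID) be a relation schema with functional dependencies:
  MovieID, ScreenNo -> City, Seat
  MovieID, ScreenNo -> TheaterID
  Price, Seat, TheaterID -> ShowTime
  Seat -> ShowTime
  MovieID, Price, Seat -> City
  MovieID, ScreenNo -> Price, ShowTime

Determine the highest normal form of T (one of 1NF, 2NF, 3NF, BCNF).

Candidate key: {MovieID, ScreenNo}. Prime attributes: {MovieID, ScreenNo}.
For Price, Seat, TheaterID -> ShowTime we have {Price, Seat, TheaterID}⁺ = {Price, Seat, ShowTime, TheaterID}; {Price, Seat, TheaterID} is not a superkey, so BCNF fails.
Price, Seat, TheaterID -> ShowTime has non-prime {ShowTime} on the right and a non-superkey on the left, so 3NF fails.
Checking every proper subset of each key, none determines a non-prime attribute — 2NF is satisfied.

2NF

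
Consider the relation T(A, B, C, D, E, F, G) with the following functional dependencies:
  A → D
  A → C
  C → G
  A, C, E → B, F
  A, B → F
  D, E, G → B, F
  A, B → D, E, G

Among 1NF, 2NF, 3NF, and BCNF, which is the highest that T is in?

Candidate keys: {A, B}, {A, E}. Prime attributes: {A, B, E}.
A → D breaks BCNF: {A}⁺ = {A, C, D, G}, so {A} is not a superkey.
Because {D} is non-prime and the left side of A → D is not a superkey, the relation is not in 3NF.
{A} is a proper subset of the key {A, B}, and {A}⁺ contains the non-prime attributes {C, D, G} — a partial dependency, so 2NF is violated.

1NF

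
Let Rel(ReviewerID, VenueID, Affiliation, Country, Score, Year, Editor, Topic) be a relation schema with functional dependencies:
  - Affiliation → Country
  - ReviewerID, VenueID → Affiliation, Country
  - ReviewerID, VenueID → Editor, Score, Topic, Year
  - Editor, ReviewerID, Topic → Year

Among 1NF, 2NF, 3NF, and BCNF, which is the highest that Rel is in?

Candidate key: {ReviewerID, VenueID}. Prime attributes: {ReviewerID, VenueID}.
Affiliation → Country: {Affiliation}⁺ = {Affiliation, Country}, which is not all of the attributes, so the left side is not a superkey — BCNF is violated.
Affiliation → Country has non-prime {Country} on the right and a non-superkey on the left, so 3NF fails.
Checking every proper subset of each key, none determines a non-prime attribute — 2NF is satisfied.

2NF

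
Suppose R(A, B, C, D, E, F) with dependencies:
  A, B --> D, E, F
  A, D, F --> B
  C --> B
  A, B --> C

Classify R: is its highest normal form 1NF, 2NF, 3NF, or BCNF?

Candidate keys: {A, B}, {A, C}, {A, D, F}. Prime attributes: {A, B, C, D, F}.
C --> B: {C}⁺ = {B, C}, which is not all of the attributes, so the left side is not a superkey — BCNF is violated.
But every attribute on its right side ({B}) is prime, and the same holds for every other non-superkey FD, so 3NF still holds.

3NF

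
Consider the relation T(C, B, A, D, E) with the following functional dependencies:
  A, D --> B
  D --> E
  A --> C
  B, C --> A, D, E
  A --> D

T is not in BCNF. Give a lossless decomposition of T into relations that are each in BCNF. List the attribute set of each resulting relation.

Candidate keys of the original relation: {A}, {B, C}.
Within {A, B, C, D, E}: {D}⁺ ∩ {A, B, C, D, E} = {D, E}, not the whole set, so D --> E violates BCNF; decompose into {D, E} and {A, B, C, D}.
{D, E}: every determinant is a superkey — BCNF.
{A, B, C, D}: every determinant is a superkey — BCNF.

{A, B, C, D}; {D, E}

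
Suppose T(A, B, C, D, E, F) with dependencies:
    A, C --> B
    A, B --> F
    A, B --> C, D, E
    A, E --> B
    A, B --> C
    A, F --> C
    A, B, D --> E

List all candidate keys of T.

{A} never appears on the right of any FD, so every key must include it.
Closure of {A, B} is {A, B, C, D, E, F}, the whole schema; {A, B} is a candidate key.
Closure of {A, C} is {A, B, C, D, E, F}, the whole schema; {A, C} is a candidate key.
Closure of {A, E} is {A, B, C, D, E, F}, the whole schema; {A, E} is a candidate key.
Closure of {A, F} is {A, B, C, D, E, F}, the whole schema; {A, F} is a candidate key.
Any other superkey properly contains one of these, so there are no further candidate keys.

{A, B}, {A, C}, {A, E}, {A, F}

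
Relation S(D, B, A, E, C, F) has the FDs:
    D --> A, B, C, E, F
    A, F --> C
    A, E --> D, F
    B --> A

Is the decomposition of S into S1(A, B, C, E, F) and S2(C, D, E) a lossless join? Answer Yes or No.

S1 ∩ S2 = {C, E}; its closure under F is {C, E}.
S1 ⊄ {C, E} and S2 ⊄ {C, E}, so the split is lossy.

No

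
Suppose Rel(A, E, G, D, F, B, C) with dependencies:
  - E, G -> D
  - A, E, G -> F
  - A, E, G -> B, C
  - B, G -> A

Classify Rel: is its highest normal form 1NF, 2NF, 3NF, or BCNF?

1NF

Candidate keys: {A, E, G}, {B, E, G}. Prime attributes: {A, B, E, G}.
For E, G -> D we have {E, G}⁺ = {D, E, G}; {E, G} is not a superkey, so BCNF fails.
E, G -> D has non-prime {D} on the right and a non-superkey on the left, so 3NF fails.
Since {E, G} ⊂ {A, E, G} and {E, G}⁺ ⊇ {D} with {D} non-prime, there is a partial dependency; 2NF fails.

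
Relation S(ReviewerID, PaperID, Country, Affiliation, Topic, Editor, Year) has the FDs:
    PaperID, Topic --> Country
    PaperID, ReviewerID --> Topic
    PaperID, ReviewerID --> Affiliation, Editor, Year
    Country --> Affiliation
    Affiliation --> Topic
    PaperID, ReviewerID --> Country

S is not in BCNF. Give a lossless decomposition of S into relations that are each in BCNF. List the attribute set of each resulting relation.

Candidate key of the original relation: {PaperID, ReviewerID}.
{Affiliation, Country, Editor, PaperID, ReviewerID, Topic, Year}: {PaperID, Topic} determines {Affiliation, Country, PaperID, Topic} here but is not a superkey — split on PaperID, Topic --> Affiliation, Country, giving {Affiliation, Country, PaperID, Topic} and {Editor, PaperID, ReviewerID, Topic, Year}.
{Affiliation, Country, PaperID, Topic}: {Country} determines {Affiliation, Country, Topic} here but is not a superkey — split on Country --> Affiliation, Topic, giving {Affiliation, Country, Topic} and {Country, PaperID}.
{Affiliation, Country, Topic}: {Affiliation} determines {Affiliation, Topic} here but is not a superkey — split on Affiliation --> Topic, giving {Affiliation, Topic} and {Affiliation, Country}.
{Affiliation, Topic} has no BCNF violation.
{Affiliation, Country} has no BCNF violation.
{Country, PaperID} has no BCNF violation.
{Editor, PaperID, ReviewerID, Topic, Year} has no BCNF violation.

{Affiliation, Country}; {Affiliation, Topic}; {Country, PaperID}; {Editor, PaperID, ReviewerID, Topic, Year}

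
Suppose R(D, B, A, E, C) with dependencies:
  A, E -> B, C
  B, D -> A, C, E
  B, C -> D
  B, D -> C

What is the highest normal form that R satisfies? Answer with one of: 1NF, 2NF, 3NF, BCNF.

Candidate keys: {A, E}, {B, C}, {B, D}. Prime attributes: {A, B, C, D, E}.
Each dependency's left side is a superkey — BCNF holds.

BCNF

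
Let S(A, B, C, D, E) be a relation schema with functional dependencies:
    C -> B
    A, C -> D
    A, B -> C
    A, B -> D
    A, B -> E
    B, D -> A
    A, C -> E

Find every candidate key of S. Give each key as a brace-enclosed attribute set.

Closure of {A, B} is {A, B, C, D, E}, the whole schema; {A, B} is a candidate key.
Closure of {A, C} is {A, B, C, D, E}, the whole schema; {A, C} is a candidate key.
Closure of {B, D} is {A, B, C, D, E}, the whole schema; {B, D} is a candidate key.
Closure of {C, D} is {A, B, C, D, E}, the whole schema; {C, D} is a candidate key.
No proper subset of any of these is a key, and no other minimal superkey exists.

{A, B}, {A, C}, {B, D}, {C, D}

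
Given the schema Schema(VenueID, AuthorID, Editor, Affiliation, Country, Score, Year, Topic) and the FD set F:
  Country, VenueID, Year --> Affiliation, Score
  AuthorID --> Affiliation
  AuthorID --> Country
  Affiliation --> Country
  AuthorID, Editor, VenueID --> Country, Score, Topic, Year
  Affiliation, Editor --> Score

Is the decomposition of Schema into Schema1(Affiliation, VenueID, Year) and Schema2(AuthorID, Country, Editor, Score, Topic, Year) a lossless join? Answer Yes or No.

No

The shared attributes are {Year} and {Year}⁺ = {Year}.
Schema1 ⊄ {Year} and Schema2 ⊄ {Year}, so the split is lossy.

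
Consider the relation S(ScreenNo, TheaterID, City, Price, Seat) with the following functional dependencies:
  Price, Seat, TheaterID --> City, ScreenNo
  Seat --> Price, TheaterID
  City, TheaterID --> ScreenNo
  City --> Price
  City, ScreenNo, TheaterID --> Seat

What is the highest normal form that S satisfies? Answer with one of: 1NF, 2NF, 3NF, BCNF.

1NF

Candidate keys: {City, TheaterID}, {Seat}. Prime attributes: {City, Seat, TheaterID}.
For City --> Price we have {City}⁺ = {City, Price}; {City} is not a superkey, so BCNF fails.
Because {Price} is non-prime and the left side of City --> Price is not a superkey, the relation is not in 3NF.
{City} is a proper subset of the key {City, TheaterID}, and {City}⁺ contains the non-prime attribute {Price} — a partial dependency, so 2NF is violated.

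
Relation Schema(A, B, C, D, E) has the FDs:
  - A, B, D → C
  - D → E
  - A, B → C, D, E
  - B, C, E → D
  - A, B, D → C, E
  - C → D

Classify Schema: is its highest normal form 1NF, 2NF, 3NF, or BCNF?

2NF

Candidate key: {A, B}. Prime attributes: {A, B}.
For D → E we have {D}⁺ = {D, E}; {D} is not a superkey, so BCNF fails.
D → E has non-prime {E} on the right and a non-superkey on the left, so 3NF fails.
No proper subset of a key has a non-prime attribute in its closure, so there is no partial dependency; 2NF holds.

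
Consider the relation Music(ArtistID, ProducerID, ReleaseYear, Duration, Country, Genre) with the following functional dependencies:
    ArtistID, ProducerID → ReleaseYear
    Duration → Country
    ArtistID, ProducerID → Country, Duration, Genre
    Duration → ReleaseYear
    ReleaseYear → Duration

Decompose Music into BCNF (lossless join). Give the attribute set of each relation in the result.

{ArtistID, Duration, Genre, ProducerID}; {Country, Duration, ReleaseYear}

Candidate key of the original relation: {ArtistID, ProducerID}.
{ArtistID, Country, Duration, Genre, ProducerID, ReleaseYear}: {Duration} determines {Country, Duration, ReleaseYear} here but is not a superkey — split on Duration → Country, ReleaseYear, giving {Country, Duration, ReleaseYear} and {ArtistID, Duration, Genre, ProducerID}.
{Country, Duration, ReleaseYear} has no BCNF violation.
{ArtistID, Duration, Genre, ProducerID} has no BCNF violation.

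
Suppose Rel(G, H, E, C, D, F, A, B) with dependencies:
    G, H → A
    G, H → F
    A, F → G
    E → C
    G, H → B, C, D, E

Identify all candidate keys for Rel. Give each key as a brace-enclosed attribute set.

No FD produces {H}, so it must be in every candidate key.
{G, H} is a candidate key since {G, H}⁺ = {A, B, C, D, E, F, G, H} covers every attribute.
{A, F, H} is a candidate key since {A, F, H}⁺ = {A, B, C, D, E, F, G, H} covers every attribute.
No proper subset of any of these is a key, and no other minimal superkey exists.

{A, F, H}, {G, H}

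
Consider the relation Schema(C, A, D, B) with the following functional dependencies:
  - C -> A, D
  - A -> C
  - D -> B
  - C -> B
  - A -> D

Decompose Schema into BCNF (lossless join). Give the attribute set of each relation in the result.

Candidate keys of the original relation: {A}, {C}.
Within {A, B, C, D}: {D}⁺ ∩ {A, B, C, D} = {B, D}, not the whole set, so D -> B violates BCNF; decompose into {B, D} and {A, C, D}.
{B, D} is in BCNF.
{A, C, D} is in BCNF.

{A, C, D}; {B, D}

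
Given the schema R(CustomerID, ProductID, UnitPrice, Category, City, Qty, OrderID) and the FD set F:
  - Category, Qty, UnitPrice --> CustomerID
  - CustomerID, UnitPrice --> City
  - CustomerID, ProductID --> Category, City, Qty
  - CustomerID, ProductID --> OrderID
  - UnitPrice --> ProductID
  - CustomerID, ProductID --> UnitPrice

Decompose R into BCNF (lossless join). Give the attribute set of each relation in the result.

{Category, City, CustomerID, OrderID, Qty, UnitPrice}; {ProductID, UnitPrice}

Candidate keys of the original relation: {Category, Qty, UnitPrice}, {CustomerID, ProductID}, {CustomerID, UnitPrice}.
In {Category, City, CustomerID, OrderID, ProductID, Qty, UnitPrice}, {UnitPrice} is not a superkey ({UnitPrice}⁺ restricted to this set is {ProductID, UnitPrice}), so split on UnitPrice --> ProductID into {ProductID, UnitPrice} and {Category, City, CustomerID, OrderID, Qty, UnitPrice}.
{ProductID, UnitPrice} has no BCNF violation.
{Category, City, CustomerID, OrderID, Qty, UnitPrice} has no BCNF violation.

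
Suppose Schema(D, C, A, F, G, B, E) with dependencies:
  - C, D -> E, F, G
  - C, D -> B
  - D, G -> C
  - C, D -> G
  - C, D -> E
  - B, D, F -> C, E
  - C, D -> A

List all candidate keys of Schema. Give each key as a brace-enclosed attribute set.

{D} never appears on the right of any FD, so every key must include it.
{C, D} is a candidate key since {C, D}⁺ = {A, B, C, D, E, F, G} covers every attribute.
{D, G} is a candidate key since {D, G}⁺ = {A, B, C, D, E, F, G} covers every attribute.
{B, D, F} is a candidate key since {B, D, F}⁺ = {A, B, C, D, E, F, G} covers every attribute.
Any other superkey properly contains one of these, so there are no further candidate keys.

{B, D, F}, {C, D}, {D, G}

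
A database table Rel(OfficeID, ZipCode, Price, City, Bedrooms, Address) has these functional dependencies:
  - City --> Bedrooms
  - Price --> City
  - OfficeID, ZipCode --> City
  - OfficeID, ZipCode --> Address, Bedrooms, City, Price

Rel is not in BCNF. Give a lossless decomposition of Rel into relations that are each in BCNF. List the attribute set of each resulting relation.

Candidate key of the original relation: {OfficeID, ZipCode}.
Within {Address, Bedrooms, City, OfficeID, Price, ZipCode}: {City}⁺ ∩ {Address, Bedrooms, City, OfficeID, Price, ZipCode} = {Bedrooms, City}, not the whole set, so City --> Bedrooms violates BCNF; decompose into {Bedrooms, City} and {Address, City, OfficeID, Price, ZipCode}.
{Bedrooms, City} has no BCNF violation.
Within {Address, City, OfficeID, Price, ZipCode}: {Price}⁺ ∩ {Address, City, OfficeID, Price, ZipCode} = {City, Price}, not the whole set, so Price --> City violates BCNF; decompose into {City, Price} and {Address, OfficeID, Price, ZipCode}.
{City, Price} has no BCNF violation.
{Address, OfficeID, Price, ZipCode} has no BCNF violation.

{Address, OfficeID, Price, ZipCode}; {Bedrooms, City}; {City, Price}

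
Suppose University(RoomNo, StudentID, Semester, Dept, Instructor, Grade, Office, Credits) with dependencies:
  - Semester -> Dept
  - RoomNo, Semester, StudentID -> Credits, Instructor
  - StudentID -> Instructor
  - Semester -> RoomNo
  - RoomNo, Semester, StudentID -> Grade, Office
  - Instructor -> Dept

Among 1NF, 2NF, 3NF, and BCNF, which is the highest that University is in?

1NF

Candidate key: {Semester, StudentID}. Prime attributes: {Semester, StudentID}.
Semester -> Dept breaks BCNF: {Semester}⁺ = {Dept, RoomNo, Semester}, so {Semester} is not a superkey.
Semester -> Dept determines the non-prime attribute {Dept} from a non-superkey — 3NF is violated.
{Semester} is a proper subset of the key {Semester, StudentID}, and {Semester}⁺ contains the non-prime attributes {Dept, RoomNo} — a partial dependency, so 2NF is violated.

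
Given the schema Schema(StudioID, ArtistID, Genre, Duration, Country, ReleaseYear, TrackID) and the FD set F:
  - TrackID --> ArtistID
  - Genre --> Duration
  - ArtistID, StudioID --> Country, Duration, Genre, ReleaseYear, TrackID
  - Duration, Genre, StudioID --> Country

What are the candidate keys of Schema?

{ArtistID, StudioID}, {StudioID, TrackID}

Attributes never on any right-hand side: {StudioID} — every candidate key must contain it.
Closure of {ArtistID, StudioID} is {ArtistID, Country, Duration, Genre, ReleaseYear, StudioID, TrackID}, the whole schema; {ArtistID, StudioID} is a candidate key.
Closure of {StudioID, TrackID} is {ArtistID, Country, Duration, Genre, ReleaseYear, StudioID, TrackID}, the whole schema; {StudioID, TrackID} is a candidate key.
These are minimal and exhaustive — every other superkey contains one of them.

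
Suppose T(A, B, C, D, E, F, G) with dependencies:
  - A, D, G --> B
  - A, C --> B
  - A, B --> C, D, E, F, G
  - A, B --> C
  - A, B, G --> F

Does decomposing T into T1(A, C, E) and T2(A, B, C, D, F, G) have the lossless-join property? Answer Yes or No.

Yes

T1 ∩ T2 = {A, C}; its closure under F is {A, B, C, D, E, F, G}.
Since T1 ⊆ {A, B, C, D, E, F, G}, the intersection is a superkey of T1; the decomposition is lossless.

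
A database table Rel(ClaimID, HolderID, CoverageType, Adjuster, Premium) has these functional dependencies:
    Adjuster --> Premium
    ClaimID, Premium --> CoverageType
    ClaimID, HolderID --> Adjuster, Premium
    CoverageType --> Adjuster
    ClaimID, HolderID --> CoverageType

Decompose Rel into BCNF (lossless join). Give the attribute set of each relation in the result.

{Adjuster, CoverageType}; {Adjuster, Premium}; {ClaimID, CoverageType, HolderID}

Candidate key of the original relation: {ClaimID, HolderID}.
Within {Adjuster, ClaimID, CoverageType, HolderID, Premium}: {Adjuster}⁺ ∩ {Adjuster, ClaimID, CoverageType, HolderID, Premium} = {Adjuster, Premium}, not the whole set, so Adjuster --> Premium violates BCNF; decompose into {Adjuster, Premium} and {Adjuster, ClaimID, CoverageType, HolderID}.
{Adjuster, Premium} has no BCNF violation.
Within {Adjuster, ClaimID, CoverageType, HolderID}: {CoverageType}⁺ ∩ {Adjuster, ClaimID, CoverageType, HolderID} = {Adjuster, CoverageType}, not the whole set, so CoverageType --> Adjuster violates BCNF; decompose into {Adjuster, CoverageType} and {ClaimID, CoverageType, HolderID}.
{Adjuster, CoverageType} has no BCNF violation.
{ClaimID, CoverageType, HolderID} has no BCNF violation.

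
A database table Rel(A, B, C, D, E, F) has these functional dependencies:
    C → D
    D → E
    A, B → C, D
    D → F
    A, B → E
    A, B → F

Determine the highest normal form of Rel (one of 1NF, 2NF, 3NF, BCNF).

Candidate key: {A, B}. Prime attributes: {A, B}.
C → D: {C}⁺ = {C, D, E, F}, which is not all of the attributes, so the left side is not a superkey — BCNF is violated.
C → D has non-prime {D} on the right and a non-superkey on the left, so 3NF fails.
No proper subset of a key has a non-prime attribute in its closure, so there is no partial dependency; 2NF holds.

2NF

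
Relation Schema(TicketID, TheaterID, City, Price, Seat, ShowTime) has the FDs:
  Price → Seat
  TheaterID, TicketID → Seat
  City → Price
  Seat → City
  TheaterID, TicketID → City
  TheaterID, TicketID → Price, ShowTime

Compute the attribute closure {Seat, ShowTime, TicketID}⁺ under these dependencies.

Start with {Seat, ShowTime, TicketID}.
Seat → City applies; add {City} → now {City, Seat, ShowTime, TicketID}.
City → Price applies; add {Price} → now {City, Price, Seat, ShowTime, TicketID}.
No further FD applies.

{City, Price, Seat, ShowTime, TicketID}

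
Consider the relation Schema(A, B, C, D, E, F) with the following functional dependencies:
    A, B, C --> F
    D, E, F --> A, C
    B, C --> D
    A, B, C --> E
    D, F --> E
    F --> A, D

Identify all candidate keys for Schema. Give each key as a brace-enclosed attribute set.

{A, B, C}, {B, F}

Attributes never on any right-hand side: {B} — every candidate key must contain it.
{B, F} is a candidate key since {B, F}⁺ = {A, B, C, D, E, F} covers every attribute.
{A, B, C} is a candidate key since {A, B, C}⁺ = {A, B, C, D, E, F} covers every attribute.
No proper subset of any of these is a key, and no other minimal superkey exists.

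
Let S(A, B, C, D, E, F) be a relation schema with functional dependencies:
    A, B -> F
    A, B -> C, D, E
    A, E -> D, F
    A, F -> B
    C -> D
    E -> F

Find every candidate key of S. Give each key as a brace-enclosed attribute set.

{A, B}, {A, E}, {A, F}

{A} never appears on the right of any FD, so every key must include it.
{A, B}⁺ = {A, B, C, D, E, F} — all of the relation — so {A, B} is a candidate key.
{A, E}⁺ = {A, B, C, D, E, F} — all of the relation — so {A, E} is a candidate key.
{A, F}⁺ = {A, B, C, D, E, F} — all of the relation — so {A, F} is a candidate key.
These are minimal and exhaustive — every other superkey contains one of them.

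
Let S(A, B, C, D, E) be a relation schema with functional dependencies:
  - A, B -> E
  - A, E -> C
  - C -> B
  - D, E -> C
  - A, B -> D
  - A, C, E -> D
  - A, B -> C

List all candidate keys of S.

{A} never appears on the right of any FD, so every key must include it.
Closure of {A, B} is {A, B, C, D, E}, the whole schema; {A, B} is a candidate key.
Closure of {A, C} is {A, B, C, D, E}, the whole schema; {A, C} is a candidate key.
Closure of {A, E} is {A, B, C, D, E}, the whole schema; {A, E} is a candidate key.
No proper subset of any of these is a key, and no other minimal superkey exists.

{A, B}, {A, C}, {A, E}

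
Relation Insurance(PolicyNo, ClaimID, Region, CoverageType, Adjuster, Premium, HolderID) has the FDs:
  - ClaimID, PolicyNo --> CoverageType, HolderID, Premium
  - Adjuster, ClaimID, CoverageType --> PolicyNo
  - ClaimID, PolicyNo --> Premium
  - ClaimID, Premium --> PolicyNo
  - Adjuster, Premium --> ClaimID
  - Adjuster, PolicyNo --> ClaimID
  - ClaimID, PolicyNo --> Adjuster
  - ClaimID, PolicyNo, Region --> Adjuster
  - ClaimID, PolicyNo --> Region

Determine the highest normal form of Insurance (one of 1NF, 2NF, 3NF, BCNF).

Candidate keys: {Adjuster, ClaimID, CoverageType}, {Adjuster, PolicyNo}, {Adjuster, Premium}, {ClaimID, PolicyNo}, {ClaimID, Premium}. Prime attributes: {Adjuster, ClaimID, CoverageType, PolicyNo, Premium}.
Every FD has a superkey on the left, so the relation is in BCNF.

BCNF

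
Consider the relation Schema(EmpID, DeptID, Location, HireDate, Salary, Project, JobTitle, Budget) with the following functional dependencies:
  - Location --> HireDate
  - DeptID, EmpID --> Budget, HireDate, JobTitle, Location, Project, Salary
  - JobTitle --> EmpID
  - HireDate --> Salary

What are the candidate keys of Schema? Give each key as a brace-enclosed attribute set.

{DeptID} never appears on the right of any FD, so every key must include it.
{DeptID, EmpID}⁺ = {Budget, DeptID, EmpID, HireDate, JobTitle, Location, Project, Salary} — all of the relation — so {DeptID, EmpID} is a candidate key.
{DeptID, JobTitle}⁺ = {Budget, DeptID, EmpID, HireDate, JobTitle, Location, Project, Salary} — all of the relation — so {DeptID, JobTitle} is a candidate key.
These are minimal and exhaustive — every other superkey contains one of them.

{DeptID, EmpID}, {DeptID, JobTitle}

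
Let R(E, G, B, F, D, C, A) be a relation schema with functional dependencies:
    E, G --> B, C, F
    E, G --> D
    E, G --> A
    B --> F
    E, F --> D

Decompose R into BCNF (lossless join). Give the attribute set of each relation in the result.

{A, B, C, E, G}; {B, D, E}; {B, F}

Candidate key of the original relation: {E, G}.
In {A, B, C, D, E, F, G}, {B} is not a superkey ({B}⁺ restricted to this set is {B, F}), so split on B --> F into {B, F} and {A, B, C, D, E, G}.
{B, F} has no BCNF violation.
In {A, B, C, D, E, G}, {B, E} is not a superkey ({B, E}⁺ restricted to this set is {B, D, E}), so split on B, E --> D into {B, D, E} and {A, B, C, E, G}.
{B, D, E} has no BCNF violation.
{A, B, C, E, G} has no BCNF violation.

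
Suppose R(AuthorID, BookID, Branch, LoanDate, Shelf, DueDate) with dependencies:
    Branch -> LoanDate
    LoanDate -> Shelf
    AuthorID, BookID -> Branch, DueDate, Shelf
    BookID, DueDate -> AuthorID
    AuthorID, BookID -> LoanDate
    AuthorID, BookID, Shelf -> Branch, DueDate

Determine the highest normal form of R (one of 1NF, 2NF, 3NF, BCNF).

Candidate keys: {AuthorID, BookID}, {BookID, DueDate}. Prime attributes: {AuthorID, BookID, DueDate}.
Branch -> LoanDate: {Branch}⁺ = {Branch, LoanDate, Shelf}, which is not all of the attributes, so the left side is not a superkey — BCNF is violated.
Branch -> LoanDate determines the non-prime attribute {LoanDate} from a non-superkey — 3NF is violated.
No non-prime attribute depends on a proper subset of any candidate key, so 2NF holds.

2NF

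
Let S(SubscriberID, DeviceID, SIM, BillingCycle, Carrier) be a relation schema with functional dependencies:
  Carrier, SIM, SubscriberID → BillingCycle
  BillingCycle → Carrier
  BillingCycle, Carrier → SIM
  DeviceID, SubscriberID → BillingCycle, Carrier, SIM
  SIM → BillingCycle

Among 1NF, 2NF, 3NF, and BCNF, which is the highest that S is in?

2NF

Candidate key: {DeviceID, SubscriberID}. Prime attributes: {DeviceID, SubscriberID}.
Carrier, SIM, SubscriberID → BillingCycle breaks BCNF: {Carrier, SIM, SubscriberID}⁺ = {BillingCycle, Carrier, SIM, SubscriberID}, so {Carrier, SIM, SubscriberID} is not a superkey.
Because {BillingCycle} is non-prime and the left side of Carrier, SIM, SubscriberID → BillingCycle is not a superkey, the relation is not in 3NF.
Checking every proper subset of each key, none determines a non-prime attribute — 2NF is satisfied.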